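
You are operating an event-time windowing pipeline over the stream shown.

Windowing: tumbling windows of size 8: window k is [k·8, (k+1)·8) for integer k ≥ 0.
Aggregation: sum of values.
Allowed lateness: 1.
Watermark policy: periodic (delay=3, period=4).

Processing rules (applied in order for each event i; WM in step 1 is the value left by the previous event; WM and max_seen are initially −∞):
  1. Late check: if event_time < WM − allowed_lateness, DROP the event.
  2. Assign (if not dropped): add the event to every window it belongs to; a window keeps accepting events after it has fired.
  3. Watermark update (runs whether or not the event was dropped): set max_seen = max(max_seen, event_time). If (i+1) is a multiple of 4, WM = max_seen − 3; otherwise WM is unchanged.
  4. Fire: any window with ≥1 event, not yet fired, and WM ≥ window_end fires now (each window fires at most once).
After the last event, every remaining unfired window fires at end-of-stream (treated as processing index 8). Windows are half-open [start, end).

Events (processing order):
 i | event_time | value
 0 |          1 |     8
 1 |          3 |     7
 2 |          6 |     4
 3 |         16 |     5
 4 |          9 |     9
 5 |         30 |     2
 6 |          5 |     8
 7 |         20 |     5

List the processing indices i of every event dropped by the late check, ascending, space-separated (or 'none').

i=0 t=1 v=8: → [0,8); WM=−∞
i=1 t=3 v=7: → [0,8); WM=−∞
i=2 t=6 v=4: → [0,8); WM=−∞
i=3 t=16 v=5: → [16,24); WM=13; [0,8) fires=19
i=4 t=9 v=9: DROP (t<13-1); WM=13
i=5 t=30 v=2: → [24,32); WM=13
i=6 t=5 v=8: DROP (t<13-1); WM=13
i=7 t=20 v=5: → [16,24); WM=27; [16,24) fires=10

4 6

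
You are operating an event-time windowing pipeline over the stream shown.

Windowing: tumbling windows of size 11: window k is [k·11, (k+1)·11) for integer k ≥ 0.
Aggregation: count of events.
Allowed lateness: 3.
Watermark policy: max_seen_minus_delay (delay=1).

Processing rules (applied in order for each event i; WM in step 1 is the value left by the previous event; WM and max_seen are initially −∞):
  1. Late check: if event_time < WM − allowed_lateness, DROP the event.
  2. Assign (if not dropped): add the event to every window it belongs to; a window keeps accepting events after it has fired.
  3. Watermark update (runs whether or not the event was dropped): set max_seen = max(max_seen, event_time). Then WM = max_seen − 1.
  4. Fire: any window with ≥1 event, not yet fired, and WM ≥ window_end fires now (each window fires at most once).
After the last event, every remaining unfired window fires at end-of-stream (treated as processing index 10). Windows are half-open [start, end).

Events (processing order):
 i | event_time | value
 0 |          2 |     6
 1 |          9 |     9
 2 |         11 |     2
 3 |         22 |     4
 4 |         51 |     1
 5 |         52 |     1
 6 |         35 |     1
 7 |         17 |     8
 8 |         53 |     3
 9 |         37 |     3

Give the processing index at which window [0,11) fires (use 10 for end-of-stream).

3

i=0 t=2 v=6: → [0,11); WM=1
i=1 t=9 v=9: → [0,11); WM=8
i=2 t=11 v=2: → [11,22); WM=10
i=3 t=22 v=4: → [22,33); WM=21; [0,11) fires=2
i=4 t=51 v=1: → [44,55); WM=50; [11,22) fires=1 [22,33) fires=1
i=5 t=52 v=1: → [44,55); WM=51
i=6 t=35 v=1: DROP (t<51-3); WM=51
i=7 t=17 v=8: DROP (t<51-3); WM=51
i=8 t=53 v=3: → [44,55); WM=52
i=9 t=37 v=3: DROP (t<52-3); WM=52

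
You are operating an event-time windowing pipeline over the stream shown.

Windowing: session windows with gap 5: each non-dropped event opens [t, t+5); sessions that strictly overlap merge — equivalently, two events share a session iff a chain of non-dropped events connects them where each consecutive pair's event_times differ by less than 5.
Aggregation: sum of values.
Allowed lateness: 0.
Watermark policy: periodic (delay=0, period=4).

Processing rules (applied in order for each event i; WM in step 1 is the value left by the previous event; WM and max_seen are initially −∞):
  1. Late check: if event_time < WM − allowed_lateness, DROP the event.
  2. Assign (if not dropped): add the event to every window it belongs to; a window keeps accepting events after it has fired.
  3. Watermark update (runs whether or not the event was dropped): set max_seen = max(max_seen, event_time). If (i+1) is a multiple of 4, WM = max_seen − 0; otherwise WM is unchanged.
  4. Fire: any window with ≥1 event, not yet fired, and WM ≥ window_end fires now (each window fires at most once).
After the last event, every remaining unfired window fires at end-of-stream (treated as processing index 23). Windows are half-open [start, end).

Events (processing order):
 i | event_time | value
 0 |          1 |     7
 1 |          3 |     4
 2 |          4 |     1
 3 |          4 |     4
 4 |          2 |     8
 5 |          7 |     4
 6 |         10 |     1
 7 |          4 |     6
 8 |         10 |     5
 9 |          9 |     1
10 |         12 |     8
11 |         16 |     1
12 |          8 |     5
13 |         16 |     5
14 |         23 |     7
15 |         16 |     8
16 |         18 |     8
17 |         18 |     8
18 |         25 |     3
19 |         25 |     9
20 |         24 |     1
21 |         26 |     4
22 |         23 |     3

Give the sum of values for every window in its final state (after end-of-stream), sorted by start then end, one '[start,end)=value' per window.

[1,21)=54 [23,31)=23

i=0 t=1 v=7: → [1,6); WM=−∞
i=1 t=3 v=4: → [1,8); WM=−∞
i=2 t=4 v=1: → [1,9); WM=−∞
i=3 t=4 v=4: → [1,9); WM=4
i=4 t=2 v=8: DROP (t<4-0); WM=4
i=5 t=7 v=4: → [1,12); WM=4
i=6 t=10 v=1: → [1,15); WM=4
i=7 t=4 v=6: → [1,15); WM=10
i=8 t=10 v=5: → [1,15); WM=10
i=9 t=9 v=1: DROP (t<10-0); WM=10
i=10 t=12 v=8: → [1,17); WM=10
i=11 t=16 v=1: → [1,21); WM=16
i=12 t=8 v=5: DROP (t<16-0); WM=16
i=13 t=16 v=5: → [1,21); WM=16
i=14 t=23 v=7: → [23,28); WM=16
i=15 t=16 v=8: → [1,21); WM=23
i=16 t=18 v=8: DROP (t<23-0); WM=23
i=17 t=18 v=8: DROP (t<23-0); WM=23
i=18 t=25 v=3: → [23,30); WM=23
i=19 t=25 v=9: → [23,30); WM=25
i=20 t=24 v=1: DROP (t<25-0); WM=25
i=21 t=26 v=4: → [23,31); WM=25
i=22 t=23 v=3: DROP (t<25-0); WM=25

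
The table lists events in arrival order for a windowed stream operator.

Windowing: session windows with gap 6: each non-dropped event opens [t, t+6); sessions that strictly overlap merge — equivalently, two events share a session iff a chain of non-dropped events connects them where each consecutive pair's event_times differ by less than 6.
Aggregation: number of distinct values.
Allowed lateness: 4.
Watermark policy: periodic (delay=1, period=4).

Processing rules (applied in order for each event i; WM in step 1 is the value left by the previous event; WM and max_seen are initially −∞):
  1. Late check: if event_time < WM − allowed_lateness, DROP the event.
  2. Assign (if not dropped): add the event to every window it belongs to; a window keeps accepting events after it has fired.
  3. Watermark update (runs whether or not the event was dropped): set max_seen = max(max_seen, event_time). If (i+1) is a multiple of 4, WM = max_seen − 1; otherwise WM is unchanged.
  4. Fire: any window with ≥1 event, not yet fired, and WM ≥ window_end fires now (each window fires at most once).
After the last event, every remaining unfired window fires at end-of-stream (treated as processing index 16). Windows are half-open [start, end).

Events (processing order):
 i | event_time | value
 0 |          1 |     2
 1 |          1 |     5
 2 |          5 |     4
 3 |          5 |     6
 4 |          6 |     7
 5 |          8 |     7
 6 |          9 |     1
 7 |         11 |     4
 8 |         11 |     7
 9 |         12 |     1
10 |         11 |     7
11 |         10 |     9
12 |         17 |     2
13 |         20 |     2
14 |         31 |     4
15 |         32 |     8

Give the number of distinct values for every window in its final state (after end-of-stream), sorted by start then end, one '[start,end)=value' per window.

[1,26)=7 [31,38)=2

i=0 t=1 v=2: → [1,7); WM=−∞
i=1 t=1 v=5: → [1,7); WM=−∞
i=2 t=5 v=4: → [1,11); WM=−∞
i=3 t=5 v=6: → [1,11); WM=4
i=4 t=6 v=7: → [1,12); WM=4
i=5 t=8 v=7: → [1,14); WM=4
i=6 t=9 v=1: → [1,15); WM=4
i=7 t=11 v=4: → [1,17); WM=10
i=8 t=11 v=7: → [1,17); WM=10
i=9 t=12 v=1: → [1,18); WM=10
i=10 t=11 v=7: → [1,18); WM=10
i=11 t=10 v=9: → [1,18); WM=11
i=12 t=17 v=2: → [1,23); WM=11
i=13 t=20 v=2: → [1,26); WM=11
i=14 t=31 v=4: → [31,37); WM=11
i=15 t=32 v=8: → [31,38); WM=31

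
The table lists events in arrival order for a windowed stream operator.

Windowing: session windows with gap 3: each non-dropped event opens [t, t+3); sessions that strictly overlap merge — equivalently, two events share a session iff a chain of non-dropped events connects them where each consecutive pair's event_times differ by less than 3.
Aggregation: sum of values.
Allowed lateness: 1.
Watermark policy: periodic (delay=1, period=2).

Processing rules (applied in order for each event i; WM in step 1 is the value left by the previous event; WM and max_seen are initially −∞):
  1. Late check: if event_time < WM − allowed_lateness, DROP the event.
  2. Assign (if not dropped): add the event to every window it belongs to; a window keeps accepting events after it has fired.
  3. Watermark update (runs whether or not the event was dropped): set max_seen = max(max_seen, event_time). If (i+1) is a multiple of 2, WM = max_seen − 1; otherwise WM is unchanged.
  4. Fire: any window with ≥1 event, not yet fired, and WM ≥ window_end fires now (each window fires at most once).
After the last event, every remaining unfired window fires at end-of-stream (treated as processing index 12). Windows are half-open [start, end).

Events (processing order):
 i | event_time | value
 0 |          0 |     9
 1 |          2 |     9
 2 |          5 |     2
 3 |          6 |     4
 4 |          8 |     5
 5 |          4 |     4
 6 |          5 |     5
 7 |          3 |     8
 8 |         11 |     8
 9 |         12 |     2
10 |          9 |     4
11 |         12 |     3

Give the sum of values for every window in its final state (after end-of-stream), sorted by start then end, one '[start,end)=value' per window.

i=0 t=0 v=9: → [0,3); WM=−∞
i=1 t=2 v=9: → [0,5); WM=1
i=2 t=5 v=2: → [5,8); WM=1
i=3 t=6 v=4: → [5,9); WM=5
i=4 t=8 v=5: → [5,11); WM=5
i=5 t=4 v=4: → [0,11); WM=7
i=6 t=5 v=5: DROP (t<7-1); WM=7
i=7 t=3 v=8: DROP (t<7-1); WM=7
i=8 t=11 v=8: → [11,14); WM=7
i=9 t=12 v=2: → [11,15); WM=11
i=10 t=9 v=4: DROP (t<11-1); WM=11
i=11 t=12 v=3: → [11,15); WM=11

[0,11)=33 [11,15)=13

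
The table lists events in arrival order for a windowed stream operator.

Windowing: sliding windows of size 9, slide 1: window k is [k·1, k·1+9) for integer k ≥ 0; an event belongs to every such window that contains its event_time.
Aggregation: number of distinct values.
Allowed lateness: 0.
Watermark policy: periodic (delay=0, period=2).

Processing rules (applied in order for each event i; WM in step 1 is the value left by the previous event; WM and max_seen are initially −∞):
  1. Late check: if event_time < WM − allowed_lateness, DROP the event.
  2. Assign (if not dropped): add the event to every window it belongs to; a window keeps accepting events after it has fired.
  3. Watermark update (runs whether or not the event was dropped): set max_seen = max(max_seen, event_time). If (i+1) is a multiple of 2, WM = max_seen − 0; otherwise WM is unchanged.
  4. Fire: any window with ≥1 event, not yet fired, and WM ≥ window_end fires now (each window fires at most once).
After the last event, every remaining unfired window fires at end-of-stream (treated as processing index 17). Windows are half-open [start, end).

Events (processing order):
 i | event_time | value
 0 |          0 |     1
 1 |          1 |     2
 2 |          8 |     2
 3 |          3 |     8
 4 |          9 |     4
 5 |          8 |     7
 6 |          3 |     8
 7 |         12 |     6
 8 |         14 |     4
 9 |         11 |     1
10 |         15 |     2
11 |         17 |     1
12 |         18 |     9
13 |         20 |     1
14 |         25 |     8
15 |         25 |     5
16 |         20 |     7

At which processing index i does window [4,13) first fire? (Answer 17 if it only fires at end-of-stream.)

9

i=0 t=0 v=1: → [0,9); WM=−∞
i=1 t=1 v=2: → [1,10),[0,9); WM=1
i=2 t=8 v=2: → [8,17),[7,16),[6,15),[5,14),[4,13),[3,12),[2,11),[1,10),[0,9); WM=1
i=3 t=3 v=8: → [3,12),[2,11),[1,10),[0,9); WM=8
i=4 t=9 v=4: → [9,18),[8,17),[7,16),[6,15),[5,14),[4,13),[3,12),[2,11),[1,10); WM=8
i=5 t=8 v=7: → [8,17),[7,16),[6,15),[5,14),[4,13),[3,12),[2,11),[1,10),[0,9); WM=9; [0,9) fires=4
i=6 t=3 v=8: DROP (t<9-0); WM=9
i=7 t=12 v=6: → [12,21),[11,20),[10,19),[9,18),[8,17),[7,16),[6,15),[5,14),[4,13); WM=12; [1,10) fires=4 [2,11) fires=4 [3,12) fires=4
i=8 t=14 v=4: → [14,23),[13,22),[12,21),[11,20),[10,19),[9,18),[8,17),[7,16),[6,15); WM=12
i=9 t=11 v=1: DROP (t<12-0); WM=14; [4,13) fires=4 [5,14) fires=4
i=10 t=15 v=2: → [15,24),[14,23),[13,22),[12,21),[11,20),[10,19),[9,18),[8,17),[7,16); WM=14
i=11 t=17 v=1: → [17,26),[16,25),[15,24),[14,23),[13,22),[12,21),[11,20),[10,19),[9,18); WM=17; [6,15) fires=4 [7,16) fires=4 [8,17) fires=4
i=12 t=18 v=9: → [18,27),[17,26),[16,25),[15,24),[14,23),[13,22),[12,21),[11,20),[10,19); WM=17
i=13 t=20 v=1: → [20,29),[19,28),[18,27),[17,26),[16,25),[15,24),[14,23),[13,22),[12,21); WM=20; [9,18) fires=4 [10,19) fires=5 [11,20) fires=5
i=14 t=25 v=8: → [25,34),[24,33),[23,32),[22,31),[21,30),[20,29),[19,28),[18,27),[17,26); WM=20
i=15 t=25 v=5: → [25,34),[24,33),[23,32),[22,31),[21,30),[20,29),[19,28),[18,27),[17,26); WM=25; [12,21) fires=5 [13,22) fires=4 [14,23) fires=4 [15,24) fires=3 [16,25) fires=2
i=16 t=20 v=7: DROP (t<25-0); WM=25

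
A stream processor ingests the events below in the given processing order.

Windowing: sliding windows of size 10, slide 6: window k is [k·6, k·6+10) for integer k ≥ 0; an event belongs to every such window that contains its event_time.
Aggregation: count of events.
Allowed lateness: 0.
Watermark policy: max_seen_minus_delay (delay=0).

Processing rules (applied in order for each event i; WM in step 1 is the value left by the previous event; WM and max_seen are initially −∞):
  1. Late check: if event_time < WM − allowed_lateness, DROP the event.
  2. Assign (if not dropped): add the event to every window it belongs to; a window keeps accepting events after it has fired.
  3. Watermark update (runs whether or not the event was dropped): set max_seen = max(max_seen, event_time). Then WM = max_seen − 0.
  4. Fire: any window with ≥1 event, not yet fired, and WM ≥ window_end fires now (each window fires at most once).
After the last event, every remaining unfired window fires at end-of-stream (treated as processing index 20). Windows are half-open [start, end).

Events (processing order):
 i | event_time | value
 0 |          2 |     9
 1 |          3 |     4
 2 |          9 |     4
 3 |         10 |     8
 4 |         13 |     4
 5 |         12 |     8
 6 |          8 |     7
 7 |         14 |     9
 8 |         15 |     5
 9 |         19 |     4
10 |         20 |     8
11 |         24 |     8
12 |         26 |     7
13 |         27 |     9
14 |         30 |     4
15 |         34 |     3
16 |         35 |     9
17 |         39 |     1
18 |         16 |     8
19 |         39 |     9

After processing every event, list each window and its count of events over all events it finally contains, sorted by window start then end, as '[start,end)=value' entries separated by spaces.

i=0 t=2 v=9: → [0,10); WM=2
i=1 t=3 v=4: → [0,10); WM=3
i=2 t=9 v=4: → [6,16),[0,10); WM=9
i=3 t=10 v=8: → [6,16); WM=10; [0,10) fires=3
i=4 t=13 v=4: → [12,22),[6,16); WM=13
i=5 t=12 v=8: DROP (t<13-0); WM=13
i=6 t=8 v=7: DROP (t<13-0); WM=13
i=7 t=14 v=9: → [12,22),[6,16); WM=14
i=8 t=15 v=5: → [12,22),[6,16); WM=15
i=9 t=19 v=4: → [18,28),[12,22); WM=19; [6,16) fires=5
i=10 t=20 v=8: → [18,28),[12,22); WM=20
i=11 t=24 v=8: → [24,34),[18,28); WM=24; [12,22) fires=5
i=12 t=26 v=7: → [24,34),[18,28); WM=26
i=13 t=27 v=9: → [24,34),[18,28); WM=27
i=14 t=30 v=4: → [30,40),[24,34); WM=30; [18,28) fires=5
i=15 t=34 v=3: → [30,40); WM=34; [24,34) fires=4
i=16 t=35 v=9: → [30,40); WM=35
i=17 t=39 v=1: → [36,46),[30,40); WM=39
i=18 t=16 v=8: DROP (t<39-0); WM=39
i=19 t=39 v=9: → [36,46),[30,40); WM=39

[0,10)=3 [6,16)=5 [12,22)=5 [18,28)=5 [24,34)=4 [30,40)=5 [36,46)=2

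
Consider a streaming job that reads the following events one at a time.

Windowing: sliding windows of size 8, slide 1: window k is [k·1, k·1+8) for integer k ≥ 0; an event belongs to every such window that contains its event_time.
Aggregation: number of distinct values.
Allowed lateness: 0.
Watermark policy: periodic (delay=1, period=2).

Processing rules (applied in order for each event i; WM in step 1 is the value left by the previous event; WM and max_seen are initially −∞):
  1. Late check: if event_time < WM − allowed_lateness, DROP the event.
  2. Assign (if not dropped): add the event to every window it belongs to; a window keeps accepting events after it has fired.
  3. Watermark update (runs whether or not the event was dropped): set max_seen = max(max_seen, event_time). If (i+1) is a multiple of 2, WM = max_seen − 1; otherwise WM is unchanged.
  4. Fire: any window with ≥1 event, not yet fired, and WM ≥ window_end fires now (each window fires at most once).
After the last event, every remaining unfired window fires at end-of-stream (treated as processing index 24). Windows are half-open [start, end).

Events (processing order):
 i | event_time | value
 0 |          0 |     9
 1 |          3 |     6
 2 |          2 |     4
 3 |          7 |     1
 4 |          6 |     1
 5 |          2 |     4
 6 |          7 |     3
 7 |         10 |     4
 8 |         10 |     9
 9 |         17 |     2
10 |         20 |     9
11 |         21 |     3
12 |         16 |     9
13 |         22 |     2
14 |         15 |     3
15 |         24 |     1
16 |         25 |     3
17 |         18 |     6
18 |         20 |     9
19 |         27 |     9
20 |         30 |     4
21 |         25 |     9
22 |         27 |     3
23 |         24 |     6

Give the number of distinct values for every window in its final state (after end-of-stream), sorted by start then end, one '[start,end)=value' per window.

[0,8)=5 [1,9)=4 [2,10)=4 [3,11)=5 [4,12)=4 [5,13)=4 [6,14)=4 [7,15)=4 [8,16)=2 [9,17)=2 [10,18)=3 [11,19)=1 [12,20)=1 [13,21)=2 [14,22)=3 [15,23)=3 [16,24)=3 [17,25)=4 [18,26)=4 [19,27)=4 [20,28)=4 [21,29)=4 [22,30)=4 [23,31)=4 [24,32)=4 [25,33)=3 [26,34)=2 [27,35)=2 [28,36)=1 [29,37)=1 [30,38)=1

i=0 t=0 v=9: → [0,8); WM=−∞
i=1 t=3 v=6: → [3,11),[2,10),[1,9),[0,8); WM=2
i=2 t=2 v=4: → [2,10),[1,9),[0,8); WM=2
i=3 t=7 v=1: → [7,15),[6,14),[5,13),[4,12),[3,11),[2,10),[1,9),[0,8); WM=6
i=4 t=6 v=1: → [6,14),[5,13),[4,12),[3,11),[2,10),[1,9),[0,8); WM=6
i=5 t=2 v=4: DROP (t<6-0); WM=6
i=6 t=7 v=3: → [7,15),[6,14),[5,13),[4,12),[3,11),[2,10),[1,9),[0,8); WM=6
i=7 t=10 v=4: → [10,18),[9,17),[8,16),[7,15),[6,14),[5,13),[4,12),[3,11); WM=9; [0,8) fires=5 [1,9) fires=4
i=8 t=10 v=9: → [10,18),[9,17),[8,16),[7,15),[6,14),[5,13),[4,12),[3,11); WM=9
i=9 t=17 v=2: → [17,25),[16,24),[15,23),[14,22),[13,21),[12,20),[11,19),[10,18); WM=16; [2,10) fires=4 [3,11) fires=5 [4,12) fires=4 [5,13) fires=4 [6,14) fires=4 [7,15) fires=4 [8,16) fires=2
i=10 t=20 v=9: → [20,28),[19,27),[18,26),[17,25),[16,24),[15,23),[14,22),[13,21); WM=16
i=11 t=21 v=3: → [21,29),[20,28),[19,27),[18,26),[17,25),[16,24),[15,23),[14,22); WM=20; [9,17) fires=2 [10,18) fires=3 [11,19) fires=1 [12,20) fires=1
i=12 t=16 v=9: DROP (t<20-0); WM=20
i=13 t=22 v=2: → [22,30),[21,29),[20,28),[19,27),[18,26),[17,25),[16,24),[15,23); WM=21; [13,21) fires=2
i=14 t=15 v=3: DROP (t<21-0); WM=21
i=15 t=24 v=1: → [24,32),[23,31),[22,30),[21,29),[20,28),[19,27),[18,26),[17,25); WM=23; [14,22) fires=3 [15,23) fires=3
i=16 t=25 v=3: → [25,33),[24,32),[23,31),[22,30),[21,29),[20,28),[19,27),[18,26); WM=23
i=17 t=18 v=6: DROP (t<23-0); WM=24; [16,24) fires=3
i=18 t=20 v=9: DROP (t<24-0); WM=24
i=19 t=27 v=9: → [27,35),[26,34),[25,33),[24,32),[23,31),[22,30),[21,29),[20,28); WM=26; [17,25) fires=4 [18,26) fires=4
i=20 t=30 v=4: → [30,38),[29,37),[28,36),[27,35),[26,34),[25,33),[24,32),[23,31); WM=26
i=21 t=25 v=9: DROP (t<26-0); WM=29; [19,27) fires=4 [20,28) fires=4 [21,29) fires=4
i=22 t=27 v=3: DROP (t<29-0); WM=29
i=23 t=24 v=6: DROP (t<29-0); WM=29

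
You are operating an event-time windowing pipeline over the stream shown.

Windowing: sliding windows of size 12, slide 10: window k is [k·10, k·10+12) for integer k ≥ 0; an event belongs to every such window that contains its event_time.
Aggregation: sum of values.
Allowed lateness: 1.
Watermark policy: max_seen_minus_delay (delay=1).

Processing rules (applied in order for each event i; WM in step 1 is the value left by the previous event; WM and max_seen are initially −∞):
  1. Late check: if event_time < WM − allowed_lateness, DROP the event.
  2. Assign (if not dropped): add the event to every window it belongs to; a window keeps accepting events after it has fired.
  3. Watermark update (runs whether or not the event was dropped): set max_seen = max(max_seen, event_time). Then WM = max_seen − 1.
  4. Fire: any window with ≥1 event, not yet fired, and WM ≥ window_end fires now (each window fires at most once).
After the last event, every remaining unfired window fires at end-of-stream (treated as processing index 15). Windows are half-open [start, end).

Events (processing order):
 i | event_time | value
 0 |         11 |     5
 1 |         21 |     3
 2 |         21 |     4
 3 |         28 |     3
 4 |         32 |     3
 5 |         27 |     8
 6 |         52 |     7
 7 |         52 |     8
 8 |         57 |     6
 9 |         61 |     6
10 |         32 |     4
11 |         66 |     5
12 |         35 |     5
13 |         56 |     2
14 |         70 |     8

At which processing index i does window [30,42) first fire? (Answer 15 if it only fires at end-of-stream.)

6

i=0 t=11 v=5: → [10,22),[0,12); WM=10
i=1 t=21 v=3: → [20,32),[10,22); WM=20; [0,12) fires=5
i=2 t=21 v=4: → [20,32),[10,22); WM=20
i=3 t=28 v=3: → [20,32); WM=27; [10,22) fires=12
i=4 t=32 v=3: → [30,42); WM=31
i=5 t=27 v=8: DROP (t<31-1); WM=31
i=6 t=52 v=7: → [50,62); WM=51; [20,32) fires=10 [30,42) fires=3
i=7 t=52 v=8: → [50,62); WM=51
i=8 t=57 v=6: → [50,62); WM=56
i=9 t=61 v=6: → [60,72),[50,62); WM=60
i=10 t=32 v=4: DROP (t<60-1); WM=60
i=11 t=66 v=5: → [60,72); WM=65; [50,62) fires=27
i=12 t=35 v=5: DROP (t<65-1); WM=65
i=13 t=56 v=2: DROP (t<65-1); WM=65
i=14 t=70 v=8: → [70,82),[60,72); WM=69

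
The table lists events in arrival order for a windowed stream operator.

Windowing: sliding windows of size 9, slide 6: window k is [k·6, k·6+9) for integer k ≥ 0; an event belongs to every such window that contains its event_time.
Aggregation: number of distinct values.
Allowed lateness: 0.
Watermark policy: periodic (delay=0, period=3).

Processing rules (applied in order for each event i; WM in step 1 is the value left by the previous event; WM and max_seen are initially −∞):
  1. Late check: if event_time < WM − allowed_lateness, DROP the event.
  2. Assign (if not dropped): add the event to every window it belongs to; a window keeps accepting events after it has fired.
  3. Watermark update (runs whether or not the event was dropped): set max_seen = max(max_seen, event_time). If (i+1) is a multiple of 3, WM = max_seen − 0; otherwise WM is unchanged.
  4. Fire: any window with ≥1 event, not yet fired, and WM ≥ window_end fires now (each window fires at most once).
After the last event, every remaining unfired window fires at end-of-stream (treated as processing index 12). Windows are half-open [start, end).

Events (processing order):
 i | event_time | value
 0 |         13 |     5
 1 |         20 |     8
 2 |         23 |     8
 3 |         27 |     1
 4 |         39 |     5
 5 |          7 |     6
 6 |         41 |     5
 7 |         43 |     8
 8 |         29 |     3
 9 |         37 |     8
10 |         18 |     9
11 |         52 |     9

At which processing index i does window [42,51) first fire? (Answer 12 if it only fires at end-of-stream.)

11

i=0 t=13 v=5: → [12,21),[6,15); WM=−∞
i=1 t=20 v=8: → [18,27),[12,21); WM=−∞
i=2 t=23 v=8: → [18,27); WM=23; [6,15) fires=1 [12,21) fires=2
i=3 t=27 v=1: → [24,33); WM=23
i=4 t=39 v=5: → [36,45); WM=23
i=5 t=7 v=6: DROP (t<23-0); WM=39; [18,27) fires=1 [24,33) fires=1
i=6 t=41 v=5: → [36,45); WM=39
i=7 t=43 v=8: → [42,51),[36,45); WM=39
i=8 t=29 v=3: DROP (t<39-0); WM=43
i=9 t=37 v=8: DROP (t<43-0); WM=43
i=10 t=18 v=9: DROP (t<43-0); WM=43
i=11 t=52 v=9: → [48,57); WM=52; [36,45) fires=2 [42,51) fires=1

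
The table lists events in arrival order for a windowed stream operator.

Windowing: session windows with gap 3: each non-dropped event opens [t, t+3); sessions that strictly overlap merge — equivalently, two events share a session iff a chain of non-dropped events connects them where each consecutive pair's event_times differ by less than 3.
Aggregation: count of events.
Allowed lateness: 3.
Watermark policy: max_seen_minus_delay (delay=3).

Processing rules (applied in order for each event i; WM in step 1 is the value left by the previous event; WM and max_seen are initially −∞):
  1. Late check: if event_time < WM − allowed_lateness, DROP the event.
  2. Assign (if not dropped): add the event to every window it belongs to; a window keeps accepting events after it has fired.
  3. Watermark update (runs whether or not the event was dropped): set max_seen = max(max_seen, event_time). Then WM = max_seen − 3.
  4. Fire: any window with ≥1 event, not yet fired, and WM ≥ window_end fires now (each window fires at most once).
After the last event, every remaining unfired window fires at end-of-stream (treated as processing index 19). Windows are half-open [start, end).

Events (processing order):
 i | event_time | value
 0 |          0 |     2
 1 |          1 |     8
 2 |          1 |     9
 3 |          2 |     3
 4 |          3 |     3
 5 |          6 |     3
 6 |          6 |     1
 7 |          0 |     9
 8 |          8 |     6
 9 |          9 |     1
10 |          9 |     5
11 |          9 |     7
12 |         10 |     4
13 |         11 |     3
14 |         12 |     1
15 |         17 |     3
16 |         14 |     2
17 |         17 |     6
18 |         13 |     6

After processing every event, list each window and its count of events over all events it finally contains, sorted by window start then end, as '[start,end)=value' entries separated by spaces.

i=0 t=0 v=2: → [0,3); WM=-3
i=1 t=1 v=8: → [0,4); WM=-2
i=2 t=1 v=9: → [0,4); WM=-2
i=3 t=2 v=3: → [0,5); WM=-1
i=4 t=3 v=3: → [0,6); WM=0
i=5 t=6 v=3: → [6,9); WM=3
i=6 t=6 v=1: → [6,9); WM=3
i=7 t=0 v=9: → [0,6); WM=3
i=8 t=8 v=6: → [6,11); WM=5
i=9 t=9 v=1: → [6,12); WM=6
i=10 t=9 v=5: → [6,12); WM=6
i=11 t=9 v=7: → [6,12); WM=6
i=12 t=10 v=4: → [6,13); WM=7
i=13 t=11 v=3: → [6,14); WM=8
i=14 t=12 v=1: → [6,15); WM=9
i=15 t=17 v=3: → [17,20); WM=14
i=16 t=14 v=2: → [6,17); WM=14
i=17 t=17 v=6: → [17,20); WM=14
i=18 t=13 v=6: → [6,17); WM=14

[0,6)=6 [6,17)=11 [17,20)=2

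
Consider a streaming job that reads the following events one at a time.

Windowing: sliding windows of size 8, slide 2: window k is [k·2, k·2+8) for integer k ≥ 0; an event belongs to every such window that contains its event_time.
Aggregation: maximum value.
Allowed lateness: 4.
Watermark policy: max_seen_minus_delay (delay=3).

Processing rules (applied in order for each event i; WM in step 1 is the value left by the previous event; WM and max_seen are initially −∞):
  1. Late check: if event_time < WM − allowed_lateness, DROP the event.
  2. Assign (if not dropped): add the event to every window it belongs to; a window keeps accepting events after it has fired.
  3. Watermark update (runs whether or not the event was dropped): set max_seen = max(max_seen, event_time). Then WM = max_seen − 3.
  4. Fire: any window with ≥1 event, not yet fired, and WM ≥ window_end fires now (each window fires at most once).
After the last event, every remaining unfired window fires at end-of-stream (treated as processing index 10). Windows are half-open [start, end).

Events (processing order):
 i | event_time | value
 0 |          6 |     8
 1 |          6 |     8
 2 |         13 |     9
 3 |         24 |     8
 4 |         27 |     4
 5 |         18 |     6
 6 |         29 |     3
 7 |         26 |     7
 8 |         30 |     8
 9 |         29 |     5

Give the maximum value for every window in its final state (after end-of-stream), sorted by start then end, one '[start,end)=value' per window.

i=0 t=6 v=8: → [6,14),[4,12),[2,10),[0,8); WM=3
i=1 t=6 v=8: → [6,14),[4,12),[2,10),[0,8); WM=3
i=2 t=13 v=9: → [12,20),[10,18),[8,16),[6,14); WM=10; [0,8) fires=8 [2,10) fires=8
i=3 t=24 v=8: → [24,32),[22,30),[20,28),[18,26); WM=21; [4,12) fires=8 [6,14) fires=9 [8,16) fires=9 [10,18) fires=9 [12,20) fires=9
i=4 t=27 v=4: → [26,34),[24,32),[22,30),[20,28); WM=24
i=5 t=18 v=6: DROP (t<24-4); WM=24
i=6 t=29 v=3: → [28,36),[26,34),[24,32),[22,30); WM=26; [18,26) fires=8
i=7 t=26 v=7: → [26,34),[24,32),[22,30),[20,28); WM=26
i=8 t=30 v=8: → [30,38),[28,36),[26,34),[24,32); WM=27
i=9 t=29 v=5: → [28,36),[26,34),[24,32),[22,30); WM=27

[0,8)=8 [2,10)=8 [4,12)=8 [6,14)=9 [8,16)=9 [10,18)=9 [12,20)=9 [18,26)=8 [20,28)=8 [22,30)=8 [24,32)=8 [26,34)=8 [28,36)=8 [30,38)=8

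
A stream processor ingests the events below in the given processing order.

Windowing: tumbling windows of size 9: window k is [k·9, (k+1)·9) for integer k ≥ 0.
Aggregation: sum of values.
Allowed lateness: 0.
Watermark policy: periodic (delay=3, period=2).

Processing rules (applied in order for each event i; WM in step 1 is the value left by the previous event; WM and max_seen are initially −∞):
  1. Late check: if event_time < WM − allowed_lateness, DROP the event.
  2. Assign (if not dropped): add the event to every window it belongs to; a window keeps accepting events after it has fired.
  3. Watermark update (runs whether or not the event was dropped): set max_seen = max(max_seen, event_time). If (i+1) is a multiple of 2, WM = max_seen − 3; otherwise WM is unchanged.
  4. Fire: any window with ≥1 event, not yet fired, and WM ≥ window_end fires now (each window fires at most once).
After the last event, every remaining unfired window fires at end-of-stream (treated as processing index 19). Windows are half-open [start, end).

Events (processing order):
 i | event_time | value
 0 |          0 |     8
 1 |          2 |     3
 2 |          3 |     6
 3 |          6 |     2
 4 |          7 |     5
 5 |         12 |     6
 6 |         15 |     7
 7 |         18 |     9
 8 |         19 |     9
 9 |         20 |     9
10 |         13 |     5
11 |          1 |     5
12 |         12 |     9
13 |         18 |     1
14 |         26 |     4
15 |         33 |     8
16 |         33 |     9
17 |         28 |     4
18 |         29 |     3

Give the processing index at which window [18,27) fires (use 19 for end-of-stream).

i=0 t=0 v=8: → [0,9); WM=−∞
i=1 t=2 v=3: → [0,9); WM=-1
i=2 t=3 v=6: → [0,9); WM=-1
i=3 t=6 v=2: → [0,9); WM=3
i=4 t=7 v=5: → [0,9); WM=3
i=5 t=12 v=6: → [9,18); WM=9; [0,9) fires=24
i=6 t=15 v=7: → [9,18); WM=9
i=7 t=18 v=9: → [18,27); WM=15
i=8 t=19 v=9: → [18,27); WM=15
i=9 t=20 v=9: → [18,27); WM=17
i=10 t=13 v=5: DROP (t<17-0); WM=17
i=11 t=1 v=5: DROP (t<17-0); WM=17
i=12 t=12 v=9: DROP (t<17-0); WM=17
i=13 t=18 v=1: → [18,27); WM=17
i=14 t=26 v=4: → [18,27); WM=17
i=15 t=33 v=8: → [27,36); WM=30; [9,18) fires=13 [18,27) fires=32
i=16 t=33 v=9: → [27,36); WM=30
i=17 t=28 v=4: DROP (t<30-0); WM=30
i=18 t=29 v=3: DROP (t<30-0); WM=30

15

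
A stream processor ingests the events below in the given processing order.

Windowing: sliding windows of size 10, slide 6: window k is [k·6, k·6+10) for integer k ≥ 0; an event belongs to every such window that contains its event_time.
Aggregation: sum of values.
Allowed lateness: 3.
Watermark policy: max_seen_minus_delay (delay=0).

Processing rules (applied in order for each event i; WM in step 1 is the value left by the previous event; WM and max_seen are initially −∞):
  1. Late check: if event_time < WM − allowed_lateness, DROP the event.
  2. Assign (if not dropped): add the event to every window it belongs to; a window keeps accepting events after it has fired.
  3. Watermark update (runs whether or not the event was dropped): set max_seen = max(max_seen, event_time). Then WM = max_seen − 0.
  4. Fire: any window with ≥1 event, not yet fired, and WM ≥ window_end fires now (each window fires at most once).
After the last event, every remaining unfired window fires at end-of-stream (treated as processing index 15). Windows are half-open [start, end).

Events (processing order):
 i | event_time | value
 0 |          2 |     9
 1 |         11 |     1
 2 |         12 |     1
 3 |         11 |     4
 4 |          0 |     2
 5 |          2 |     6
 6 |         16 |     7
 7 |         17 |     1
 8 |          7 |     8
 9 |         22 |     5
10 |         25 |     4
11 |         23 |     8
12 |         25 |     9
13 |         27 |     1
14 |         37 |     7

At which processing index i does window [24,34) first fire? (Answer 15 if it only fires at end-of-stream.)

i=0 t=2 v=9: → [0,10); WM=2
i=1 t=11 v=1: → [6,16); WM=11; [0,10) fires=9
i=2 t=12 v=1: → [12,22),[6,16); WM=12
i=3 t=11 v=4: → [6,16); WM=12
i=4 t=0 v=2: DROP (t<12-3); WM=12
i=5 t=2 v=6: DROP (t<12-3); WM=12
i=6 t=16 v=7: → [12,22); WM=16; [6,16) fires=6
i=7 t=17 v=1: → [12,22); WM=17
i=8 t=7 v=8: DROP (t<17-3); WM=17
i=9 t=22 v=5: → [18,28); WM=22; [12,22) fires=9
i=10 t=25 v=4: → [24,34),[18,28); WM=25
i=11 t=23 v=8: → [18,28); WM=25
i=12 t=25 v=9: → [24,34),[18,28); WM=25
i=13 t=27 v=1: → [24,34),[18,28); WM=27
i=14 t=37 v=7: → [36,46),[30,40); WM=37; [18,28) fires=27 [24,34) fires=14

14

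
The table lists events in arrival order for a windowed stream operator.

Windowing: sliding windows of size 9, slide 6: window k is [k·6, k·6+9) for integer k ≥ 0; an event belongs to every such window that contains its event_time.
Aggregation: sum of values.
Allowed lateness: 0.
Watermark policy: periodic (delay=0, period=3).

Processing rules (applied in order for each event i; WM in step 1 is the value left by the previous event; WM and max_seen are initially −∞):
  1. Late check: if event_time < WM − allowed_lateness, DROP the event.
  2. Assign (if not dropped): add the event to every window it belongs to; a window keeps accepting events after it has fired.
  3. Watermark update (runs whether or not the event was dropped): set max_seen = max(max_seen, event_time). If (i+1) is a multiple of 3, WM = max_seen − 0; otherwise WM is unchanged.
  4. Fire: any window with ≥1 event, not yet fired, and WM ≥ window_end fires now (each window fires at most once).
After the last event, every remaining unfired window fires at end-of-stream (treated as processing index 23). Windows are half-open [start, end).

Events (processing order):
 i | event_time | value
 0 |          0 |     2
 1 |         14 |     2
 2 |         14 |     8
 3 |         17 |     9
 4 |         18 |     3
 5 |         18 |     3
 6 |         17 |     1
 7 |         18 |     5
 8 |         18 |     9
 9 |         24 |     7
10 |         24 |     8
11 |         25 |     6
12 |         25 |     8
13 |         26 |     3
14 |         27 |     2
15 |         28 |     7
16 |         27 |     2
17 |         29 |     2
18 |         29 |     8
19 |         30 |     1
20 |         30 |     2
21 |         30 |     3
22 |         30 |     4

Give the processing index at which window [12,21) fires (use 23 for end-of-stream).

i=0 t=0 v=2: → [0,9); WM=−∞
i=1 t=14 v=2: → [12,21),[6,15); WM=−∞
i=2 t=14 v=8: → [12,21),[6,15); WM=14; [0,9) fires=2
i=3 t=17 v=9: → [12,21); WM=14
i=4 t=18 v=3: → [18,27),[12,21); WM=14
i=5 t=18 v=3: → [18,27),[12,21); WM=18; [6,15) fires=10
i=6 t=17 v=1: DROP (t<18-0); WM=18
i=7 t=18 v=5: → [18,27),[12,21); WM=18
i=8 t=18 v=9: → [18,27),[12,21); WM=18
i=9 t=24 v=7: → [24,33),[18,27); WM=18
i=10 t=24 v=8: → [24,33),[18,27); WM=18
i=11 t=25 v=6: → [24,33),[18,27); WM=25; [12,21) fires=39
i=12 t=25 v=8: → [24,33),[18,27); WM=25
i=13 t=26 v=3: → [24,33),[18,27); WM=25
i=14 t=27 v=2: → [24,33); WM=27; [18,27) fires=52
i=15 t=28 v=7: → [24,33); WM=27
i=16 t=27 v=2: → [24,33); WM=27
i=17 t=29 v=2: → [24,33); WM=29
i=18 t=29 v=8: → [24,33); WM=29
i=19 t=30 v=1: → [30,39),[24,33); WM=29
i=20 t=30 v=2: → [30,39),[24,33); WM=30
i=21 t=30 v=3: → [30,39),[24,33); WM=30
i=22 t=30 v=4: → [30,39),[24,33); WM=30

11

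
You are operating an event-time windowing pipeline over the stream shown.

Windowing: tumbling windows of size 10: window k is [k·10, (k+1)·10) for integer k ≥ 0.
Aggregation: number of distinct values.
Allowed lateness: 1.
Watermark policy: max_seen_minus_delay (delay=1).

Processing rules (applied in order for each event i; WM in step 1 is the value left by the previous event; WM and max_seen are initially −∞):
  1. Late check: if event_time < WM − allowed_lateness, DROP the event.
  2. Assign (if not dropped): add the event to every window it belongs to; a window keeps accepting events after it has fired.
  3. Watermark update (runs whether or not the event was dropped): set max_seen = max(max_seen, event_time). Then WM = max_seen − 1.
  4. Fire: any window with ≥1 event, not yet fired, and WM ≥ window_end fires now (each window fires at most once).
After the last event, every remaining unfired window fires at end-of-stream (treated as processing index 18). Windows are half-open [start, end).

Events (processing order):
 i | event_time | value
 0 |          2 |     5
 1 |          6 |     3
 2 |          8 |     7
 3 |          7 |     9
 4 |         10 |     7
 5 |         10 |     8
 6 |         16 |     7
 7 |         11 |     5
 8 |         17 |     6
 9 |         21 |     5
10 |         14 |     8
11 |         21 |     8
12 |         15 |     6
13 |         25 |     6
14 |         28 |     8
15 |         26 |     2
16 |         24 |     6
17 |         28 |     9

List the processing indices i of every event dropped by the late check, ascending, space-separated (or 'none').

7 10 12 16

i=0 t=2 v=5: → [0,10); WM=1
i=1 t=6 v=3: → [0,10); WM=5
i=2 t=8 v=7: → [0,10); WM=7
i=3 t=7 v=9: → [0,10); WM=7
i=4 t=10 v=7: → [10,20); WM=9
i=5 t=10 v=8: → [10,20); WM=9
i=6 t=16 v=7: → [10,20); WM=15; [0,10) fires=4
i=7 t=11 v=5: DROP (t<15-1); WM=15
i=8 t=17 v=6: → [10,20); WM=16
i=9 t=21 v=5: → [20,30); WM=20; [10,20) fires=3
i=10 t=14 v=8: DROP (t<20-1); WM=20
i=11 t=21 v=8: → [20,30); WM=20
i=12 t=15 v=6: DROP (t<20-1); WM=20
i=13 t=25 v=6: → [20,30); WM=24
i=14 t=28 v=8: → [20,30); WM=27
i=15 t=26 v=2: → [20,30); WM=27
i=16 t=24 v=6: DROP (t<27-1); WM=27
i=17 t=28 v=9: → [20,30); WM=27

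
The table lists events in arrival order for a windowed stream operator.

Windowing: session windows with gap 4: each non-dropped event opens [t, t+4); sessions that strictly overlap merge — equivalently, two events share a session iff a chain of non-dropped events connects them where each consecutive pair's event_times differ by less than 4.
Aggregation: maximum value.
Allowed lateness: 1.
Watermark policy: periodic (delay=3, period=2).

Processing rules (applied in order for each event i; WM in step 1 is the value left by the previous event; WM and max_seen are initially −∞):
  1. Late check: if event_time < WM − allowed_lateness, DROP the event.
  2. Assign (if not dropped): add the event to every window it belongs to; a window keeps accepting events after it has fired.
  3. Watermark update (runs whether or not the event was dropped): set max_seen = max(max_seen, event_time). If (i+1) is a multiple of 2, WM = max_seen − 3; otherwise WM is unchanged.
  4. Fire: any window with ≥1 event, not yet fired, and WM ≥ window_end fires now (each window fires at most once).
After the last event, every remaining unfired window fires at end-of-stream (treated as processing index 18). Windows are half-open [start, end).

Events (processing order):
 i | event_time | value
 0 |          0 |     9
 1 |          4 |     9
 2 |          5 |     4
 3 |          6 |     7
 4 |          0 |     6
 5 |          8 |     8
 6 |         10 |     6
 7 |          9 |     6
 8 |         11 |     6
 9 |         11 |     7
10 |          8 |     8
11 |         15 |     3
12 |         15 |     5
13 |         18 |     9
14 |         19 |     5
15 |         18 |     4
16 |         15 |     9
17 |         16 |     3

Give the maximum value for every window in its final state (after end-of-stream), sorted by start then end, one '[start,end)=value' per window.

i=0 t=0 v=9: → [0,4); WM=−∞
i=1 t=4 v=9: → [4,8); WM=1
i=2 t=5 v=4: → [4,9); WM=1
i=3 t=6 v=7: → [4,10); WM=3
i=4 t=0 v=6: DROP (t<3-1); WM=3
i=5 t=8 v=8: → [4,12); WM=5
i=6 t=10 v=6: → [4,14); WM=5
i=7 t=9 v=6: → [4,14); WM=7
i=8 t=11 v=6: → [4,15); WM=7
i=9 t=11 v=7: → [4,15); WM=8
i=10 t=8 v=8: → [4,15); WM=8
i=11 t=15 v=3: → [15,19); WM=12
i=12 t=15 v=5: → [15,19); WM=12
i=13 t=18 v=9: → [15,22); WM=15
i=14 t=19 v=5: → [15,23); WM=15
i=15 t=18 v=4: → [15,23); WM=16
i=16 t=15 v=9: → [15,23); WM=16
i=17 t=16 v=3: → [15,23); WM=16

[0,4)=9 [4,15)=9 [15,23)=9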